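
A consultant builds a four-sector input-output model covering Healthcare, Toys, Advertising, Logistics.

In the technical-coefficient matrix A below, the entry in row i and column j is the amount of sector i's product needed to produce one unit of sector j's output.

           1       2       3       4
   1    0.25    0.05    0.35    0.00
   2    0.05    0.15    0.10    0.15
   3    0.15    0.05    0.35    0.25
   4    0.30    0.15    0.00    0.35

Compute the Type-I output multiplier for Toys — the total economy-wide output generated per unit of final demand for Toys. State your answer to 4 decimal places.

m_2 = 2.2445

I − A =
  [   0.75    -0.05    -0.35     0.00]
  [  -0.05     0.85    -0.10    -0.15]
  [  -0.15    -0.05     0.65    -0.25]
  [  -0.30    -0.15     0.00     0.65]
Compute the cofactors C_ij = (−1)^(i+j)·(3×3 minor ij) of I−A; the adjugate is their transpose:
adj(I−A) = Cᵀ =
  [ 0.337500   0.045625   0.188750   0.083125]
  [ 0.067625   0.256500   0.075875   0.088375]
  [ 0.149000   0.061125   0.393625   0.165500]
  [ 0.171375   0.080250   0.104625   0.362750]
det(I−A) = Σ_j (I−A)_1j·C_1j = (0.75)(0.337500) + (-0.05)(0.067625) + (-0.35)(0.149000) + (0.00)(0.171375) = 0.19759375
(I − A)⁻¹ = adj(I−A) / det(I−A) ≈
  [   1.70805     0.23090     0.95524     0.42069]
  [   0.34224     1.29812     0.38399     0.44726]
  [   0.75407     0.30935     1.99209     0.83758]
  [   0.86731     0.40614     0.52950     1.83584]
The output multiplier for sector j is the column-j sum of the Leontief inverse (I − A)⁻¹ = adj(I−A) / det(I−A).
Column 2 of adj(I−A): (0.045625, 0.256500, 0.061125, 0.080250); det(I−A) = 0.19759375.
m_2 = (0.045625 + 0.256500 + 0.061125 + 0.080250) / 0.19759375 = 0.4435 / 0.19759375 ≈ 2.2445.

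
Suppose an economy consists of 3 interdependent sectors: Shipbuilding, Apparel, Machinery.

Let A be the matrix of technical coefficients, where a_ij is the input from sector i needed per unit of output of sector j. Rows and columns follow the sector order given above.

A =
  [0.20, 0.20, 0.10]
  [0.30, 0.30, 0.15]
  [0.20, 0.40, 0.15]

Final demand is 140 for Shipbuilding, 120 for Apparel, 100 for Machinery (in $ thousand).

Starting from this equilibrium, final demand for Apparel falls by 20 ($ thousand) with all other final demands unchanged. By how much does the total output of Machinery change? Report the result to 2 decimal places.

I − A =
  [   0.80    -0.20    -0.10]
  [  -0.30     0.70    -0.15]
  [  -0.20    -0.40     0.85]
Cofactors of I−A, C_ij = (−1)^(i+j)·(minor ij) (rows/columns in the sector order above):
  C_11 = (0.70)(0.85) − (-0.15)(-0.40) = 0.5350
  C_12 = −[(-0.30)(0.85) − (-0.15)(-0.20)] = 0.2850
  C_13 = (-0.30)(-0.40) − (0.70)(-0.20) = 0.2600
  C_21 = −[(-0.20)(0.85) − (-0.10)(-0.40)] = 0.2100
  C_22 = (0.80)(0.85) − (-0.10)(-0.20) = 0.6600
  C_23 = −[(0.80)(-0.40) − (-0.20)(-0.20)] = 0.3600
  C_31 = (-0.20)(-0.15) − (-0.10)(0.70) = 0.1000
  C_32 = −[(0.80)(-0.15) − (-0.10)(-0.30)] = 0.1500
  C_33 = (0.80)(0.70) − (-0.20)(-0.30) = 0.5000
det(I−A) = Σ_j (I−A)_1j·C_1j = (0.80)(0.5350) + (-0.20)(0.2850) + (-0.10)(0.2600) = 0.3450
adj(I−A) = Cᵀ =
  [ 0.5350   0.2100   0.1000]
  [ 0.2850   0.6600   0.1500]
  [ 0.2600   0.3600   0.5000]
(I − A)⁻¹ = adj(I−A) / det(I−A) ≈
  [   1.5507     0.6087     0.2899]
  [   0.8261     1.9130     0.4348]
  [   0.7536     1.0435     1.4493]
Δx = (I − A)⁻¹ Δd with Δd having -20 in the Apparel component and 0 elsewhere.
So Δx_M = L_MA · (-20), where L_MA = adj(I−A)_MA / det(I−A) = 0.3600 / 0.3450.
Δx_M = 0.3600 × (-20) / 0.3450 = -7.20 / 0.3450 ≈ -20.87.

Δx_M = -20.87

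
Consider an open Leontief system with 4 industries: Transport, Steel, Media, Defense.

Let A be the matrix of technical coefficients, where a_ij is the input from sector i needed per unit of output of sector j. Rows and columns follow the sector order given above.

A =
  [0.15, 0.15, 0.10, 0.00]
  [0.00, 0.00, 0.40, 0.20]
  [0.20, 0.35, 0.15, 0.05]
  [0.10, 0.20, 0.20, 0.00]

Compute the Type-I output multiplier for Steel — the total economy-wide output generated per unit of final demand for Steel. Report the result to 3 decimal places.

m_S = 2.750

I − A =
  [   0.85    -0.15    -0.10     0.00]
  [   0.00     1.00    -0.40    -0.20]
  [  -0.20    -0.35     0.85    -0.05]
  [  -0.10    -0.20    -0.20     1.00]
Compute the cofactors C_ij = (−1)^(i+j)·(3×3 minor ij) of I−A; the adjugate is their transpose:
adj(I−A) = Cᵀ =
  [ 0.64800   0.16200   0.16200   0.04050]
  [ 0.10700   0.69350   0.37600   0.15750]
  [ 0.20400   0.33675   0.81300   0.10800]
  [ 0.12700   0.22225   0.25400   0.57150]
det(I−A) = Σ_j (I−A)_1j·C_1j = (0.85)(0.64800) + (-0.15)(0.10700) + (-0.10)(0.20400) + (0.00)(0.12700) = 0.51435
(I − A)⁻¹ = adj(I−A) / det(I−A) ≈
  [   1.2598     0.3150     0.3150     0.0787]
  [   0.2080     1.3483     0.7310     0.3062]
  [   0.3966     0.6547     1.5806     0.2100]
  [   0.2469     0.4321     0.4938     1.1111]
The output multiplier for sector j is the column-j sum of the Leontief inverse (I − A)⁻¹ = adj(I−A) / det(I−A).
Column S of adj(I−A): (0.16200, 0.69350, 0.33675, 0.22225); det(I−A) = 0.51435.
m_S = (0.16200 + 0.69350 + 0.33675 + 0.22225) / 0.51435 = 1.4145 / 0.51435 ≈ 2.750.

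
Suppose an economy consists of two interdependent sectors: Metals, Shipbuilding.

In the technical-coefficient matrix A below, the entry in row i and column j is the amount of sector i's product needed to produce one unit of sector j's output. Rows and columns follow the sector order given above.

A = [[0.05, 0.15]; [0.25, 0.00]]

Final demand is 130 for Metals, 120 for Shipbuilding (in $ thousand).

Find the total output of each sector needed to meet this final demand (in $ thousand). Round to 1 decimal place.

x_M = 162.2, x_S = 160.5

I − A =
  [   0.95    -0.15]
  [  -0.25     1.00]
det(I−A) = (0.95)(1.00) − (-0.15)(-0.25) = 0.9125
adj(I−A) = [[1.00, 0.15], [0.25, 0.95]]
(I − A)⁻¹ = adj(I−A) / det(I−A) ≈
  [   1.0959     0.1644]
  [   0.2740     1.0411]
x = (I − A)⁻¹ d = adj(I−A)·d / det(I−A), with det(I−A) = 0.9125:
  x_M = (1.00·130 + 0.15·120) / 0.9125 = 148.00 / 0.9125 ≈ 162.2
  x_S = (0.25·130 + 0.95·120) / 0.9125 = 146.50 / 0.9125 ≈ 160.5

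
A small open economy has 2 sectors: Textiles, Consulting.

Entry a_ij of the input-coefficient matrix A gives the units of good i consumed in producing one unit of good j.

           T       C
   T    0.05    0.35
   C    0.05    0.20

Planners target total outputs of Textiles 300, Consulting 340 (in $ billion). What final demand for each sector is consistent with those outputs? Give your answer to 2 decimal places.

d_T = 166.00, d_C = 257.00

I − A =
  [   0.95    -0.35]
  [  -0.05     0.80]
d = (I − A) x:
  d_T = (+0.95)·300 + (-0.35)·340 = 166.00
  d_C = (-0.05)·300 + (+0.80)·340 = 257.00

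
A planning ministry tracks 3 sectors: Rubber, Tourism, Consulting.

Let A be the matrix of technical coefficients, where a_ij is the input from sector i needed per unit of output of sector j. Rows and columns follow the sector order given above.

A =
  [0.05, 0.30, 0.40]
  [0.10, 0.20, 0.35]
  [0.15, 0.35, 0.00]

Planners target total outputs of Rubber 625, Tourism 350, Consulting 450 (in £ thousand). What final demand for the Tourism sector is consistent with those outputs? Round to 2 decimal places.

d_T = 60.00

I − A =
  [   0.95    -0.30    -0.40]
  [  -0.10     0.80    -0.35]
  [  -0.15    -0.35     1.00]
d = (I − A) x:
  d_R = (+0.95)·625 + (-0.30)·350 + (-0.40)·450 = 308.75
  d_T = (-0.10)·625 + (+0.80)·350 + (-0.35)·450 = 60.00
  d_C = (-0.15)·625 + (-0.35)·350 + (+1.00)·450 = 233.75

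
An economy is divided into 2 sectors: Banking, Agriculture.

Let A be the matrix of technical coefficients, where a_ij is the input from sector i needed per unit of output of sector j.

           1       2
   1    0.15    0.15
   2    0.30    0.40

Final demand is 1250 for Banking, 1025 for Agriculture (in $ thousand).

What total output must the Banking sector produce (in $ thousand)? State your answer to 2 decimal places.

x_1 = 1943.55

I − A =
  [   0.85    -0.15]
  [  -0.30     0.60]
det(I−A) = (0.85)(0.60) − (-0.15)(-0.30) = 0.4650
adj(I−A) = [[0.60, 0.15], [0.30, 0.85]]
(I − A)⁻¹ = adj(I−A) / det(I−A) ≈
  [   1.2903     0.3226]
  [   0.6452     1.8280]
x = (I − A)⁻¹ d = adj(I−A)·d / det(I−A), with det(I−A) = 0.4650:
  x_1 = (0.60·1250 + 0.15·1025) / 0.4650 = 903.75 / 0.4650 ≈ 1943.55
  x_2 = (0.30·1250 + 0.85·1025) / 0.4650 = 1246.25 / 0.4650 ≈ 2680.11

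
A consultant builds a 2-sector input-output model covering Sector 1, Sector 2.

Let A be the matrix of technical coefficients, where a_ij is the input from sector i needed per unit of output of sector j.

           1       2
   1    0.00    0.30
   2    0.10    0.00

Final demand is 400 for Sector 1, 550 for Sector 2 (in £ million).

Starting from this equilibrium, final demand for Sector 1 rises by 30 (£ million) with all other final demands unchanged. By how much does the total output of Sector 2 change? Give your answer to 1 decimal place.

I − A =
  [   1.00    -0.30]
  [  -0.10     1.00]
det(I−A) = (1.00)(1.00) − (-0.30)(-0.10) = 0.9700
adj(I−A) = [[1.00, 0.30], [0.10, 1.00]]
(I − A)⁻¹ = adj(I−A) / det(I−A) ≈
  [   1.0309     0.3093]
  [   0.1031     1.0309]
Δx = (I − A)⁻¹ Δd with Δd having +30 in the Sector 1 component and 0 elsewhere.
So Δx_2 = L_21 · (+30), where L_21 = adj(I−A)_21 / det(I−A) = 0.10 / 0.9700.
Δx_2 = 0.10 × (+30) / 0.9700 = 3.00 / 0.9700 ≈ 3.1.

Δx_2 = 3.1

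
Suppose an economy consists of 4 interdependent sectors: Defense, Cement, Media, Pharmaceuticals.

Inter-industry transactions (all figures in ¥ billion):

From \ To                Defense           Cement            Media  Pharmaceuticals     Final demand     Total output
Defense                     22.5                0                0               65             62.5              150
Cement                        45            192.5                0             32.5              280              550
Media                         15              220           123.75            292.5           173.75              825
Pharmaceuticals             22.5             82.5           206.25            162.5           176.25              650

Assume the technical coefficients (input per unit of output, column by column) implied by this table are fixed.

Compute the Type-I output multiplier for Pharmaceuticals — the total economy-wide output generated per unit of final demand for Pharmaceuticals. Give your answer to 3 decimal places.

Technical coefficients a_ij = z_ij / X_j:
  a_11 = 22.5/150 = 0.15, a_21 = 45/150 = 0.30, a_31 = 15/150 = 0.10, a_41 = 22.5/150 = 0.15
  a_12 = 0/550 = 0.00, a_22 = 192.5/550 = 0.35, a_32 = 220/550 = 0.40, a_42 = 82.5/550 = 0.15
  a_13 = 0/825 = 0.00, a_23 = 0/825 = 0.00, a_33 = 123.75/825 = 0.15, a_43 = 206.25/825 = 0.25
  a_14 = 65/650 = 0.10, a_24 = 32.5/650 = 0.05, a_34 = 292.5/650 = 0.45, a_44 = 162.5/650 = 0.25
I − A =
  [   0.85     0.00     0.00    -0.10]
  [  -0.30     0.65     0.00    -0.05]
  [  -0.10    -0.40     0.85    -0.45]
  [  -0.15    -0.15    -0.25     0.75]
Compute the cofactors C_ij = (−1)^(i+j)·(3×3 minor ij) of I−A; the adjugate is their transpose:
adj(I−A) = Cᵀ =
  [ 0.329875   0.022750   0.016250   0.055250]
  [ 0.165125   0.431000   0.018125   0.061625]
  [ 0.205125   0.307875   0.393750   0.284125]
  [ 0.167375   0.193375   0.138125   0.469625]
det(I−A) = Σ_j (I−A)_1j·C_1j = (0.85)(0.329875) + (0.00)(0.165125) + (0.00)(0.205125) + (-0.10)(0.167375) = 0.26365625
(I − A)⁻¹ = adj(I−A) / det(I−A) ≈
  [   1.2512     0.0863     0.0616     0.2096]
  [   0.6263     1.6347     0.0687     0.2337]
  [   0.7780     1.1677     1.4934     1.0776]
  [   0.6348     0.7334     0.5239     1.7812]
The output multiplier for sector j is the column-j sum of the Leontief inverse (I − A)⁻¹ = adj(I−A) / det(I−A).
Column 4 of adj(I−A): (0.055250, 0.061625, 0.284125, 0.469625); det(I−A) = 0.26365625.
m_4 = (0.055250 + 0.061625 + 0.284125 + 0.469625) / 0.26365625 = 0.870625 / 0.26365625 ≈ 3.302.

m_4 = 3.302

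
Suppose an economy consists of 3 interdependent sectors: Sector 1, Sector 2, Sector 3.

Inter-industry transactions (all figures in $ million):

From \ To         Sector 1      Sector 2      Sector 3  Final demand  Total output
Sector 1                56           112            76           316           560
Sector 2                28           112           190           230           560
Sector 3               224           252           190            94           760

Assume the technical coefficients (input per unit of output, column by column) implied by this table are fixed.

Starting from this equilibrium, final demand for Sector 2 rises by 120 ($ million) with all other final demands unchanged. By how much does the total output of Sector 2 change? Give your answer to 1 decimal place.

Δx_2 = 202.1

Technical coefficients a_ij = z_ij / X_j:
  a_11 = 56/560 = 0.10, a_21 = 28/560 = 0.05, a_31 = 224/560 = 0.40
  a_12 = 112/560 = 0.20, a_22 = 112/560 = 0.20, a_32 = 252/560 = 0.45
  a_13 = 76/760 = 0.10, a_23 = 190/760 = 0.25, a_33 = 190/760 = 0.25
I − A =
  [   0.90    -0.20    -0.10]
  [  -0.05     0.80    -0.25]
  [  -0.40    -0.45     0.75]
Cofactors of I−A, C_ij = (−1)^(i+j)·(minor ij) (rows/columns in the sector order above):
  C_11 = (0.80)(0.75) − (-0.25)(-0.45) = 0.4875
  C_12 = −[(-0.05)(0.75) − (-0.25)(-0.40)] = 0.1375
  C_13 = (-0.05)(-0.45) − (0.80)(-0.40) = 0.3425
  C_21 = −[(-0.20)(0.75) − (-0.10)(-0.45)] = 0.1950
  C_22 = (0.90)(0.75) − (-0.10)(-0.40) = 0.6350
  C_23 = −[(0.90)(-0.45) − (-0.20)(-0.40)] = 0.4850
  C_31 = (-0.20)(-0.25) − (-0.10)(0.80) = 0.1300
  C_32 = −[(0.90)(-0.25) − (-0.10)(-0.05)] = 0.2300
  C_33 = (0.90)(0.80) − (-0.20)(-0.05) = 0.7100
det(I−A) = Σ_j (I−A)_1j·C_1j = (0.90)(0.4875) + (-0.20)(0.1375) + (-0.10)(0.3425) = 0.3770
adj(I−A) = Cᵀ =
  [ 0.4875   0.1950   0.1300]
  [ 0.1375   0.6350   0.2300]
  [ 0.3425   0.4850   0.7100]
(I − A)⁻¹ = adj(I−A) / det(I−A) ≈
  [   1.2931     0.5172     0.3448]
  [   0.3647     1.6844     0.6101]
  [   0.9085     1.2865     1.8833]
Δx = (I − A)⁻¹ Δd with Δd having +120 in the Sector 2 component and 0 elsewhere.
So Δx_2 = L_22 · (+120), where L_22 = adj(I−A)_22 / det(I−A) = 0.6350 / 0.3770.
Δx_2 = 0.6350 × (+120) / 0.3770 = 76.20 / 0.3770 ≈ 202.1.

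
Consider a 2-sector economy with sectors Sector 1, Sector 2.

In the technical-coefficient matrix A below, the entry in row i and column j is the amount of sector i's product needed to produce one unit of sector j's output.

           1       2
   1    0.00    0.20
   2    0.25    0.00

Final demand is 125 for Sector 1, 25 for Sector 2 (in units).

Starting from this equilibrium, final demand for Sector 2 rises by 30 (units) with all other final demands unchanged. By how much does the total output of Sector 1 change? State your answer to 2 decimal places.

Δx_1 = 6.32

I − A =
  [   1.00    -0.20]
  [  -0.25     1.00]
det(I−A) = (1.00)(1.00) − (-0.20)(-0.25) = 0.9500
adj(I−A) = [[1.00, 0.20], [0.25, 1.00]]
(I − A)⁻¹ = adj(I−A) / det(I−A) ≈
  [   1.0526     0.2105]
  [   0.2632     1.0526]
Δx = (I − A)⁻¹ Δd with Δd having +30 in the Sector 2 component and 0 elsewhere.
So Δx_1 = L_12 · (+30), where L_12 = adj(I−A)_12 / det(I−A) = 0.20 / 0.9500.
Δx_1 = 0.20 × (+30) / 0.9500 = 6.00 / 0.9500 ≈ 6.32.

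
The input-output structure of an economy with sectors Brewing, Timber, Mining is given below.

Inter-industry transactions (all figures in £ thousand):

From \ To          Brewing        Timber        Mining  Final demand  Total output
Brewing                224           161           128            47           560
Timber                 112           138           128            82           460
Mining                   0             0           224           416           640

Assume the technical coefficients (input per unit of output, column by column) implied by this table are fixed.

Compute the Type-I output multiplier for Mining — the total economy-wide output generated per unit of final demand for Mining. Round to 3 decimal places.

Technical coefficients a_ij = z_ij / X_j:
  a_11 = 224/560 = 0.40, a_21 = 112/560 = 0.20, a_31 = 0/560 = 0.00
  a_12 = 161/460 = 0.35, a_22 = 138/460 = 0.30, a_32 = 0/460 = 0.00
  a_13 = 128/640 = 0.20, a_23 = 128/640 = 0.20, a_33 = 224/640 = 0.35
I − A =
  [   0.60    -0.35    -0.20]
  [  -0.20     0.70    -0.20]
  [   0.00     0.00     0.65]
Cofactors of I−A, C_ij = (−1)^(i+j)·(minor ij) (rows/columns in the sector order above):
  C_11 = (0.70)(0.65) − (-0.20)(0.00) = 0.4550
  C_12 = −[(-0.20)(0.65) − (-0.20)(0.00)] = 0.1300
  C_13 = (-0.20)(0.00) − (0.70)(0.00) = 0.0000
  C_21 = −[(-0.35)(0.65) − (-0.20)(0.00)] = 0.2275
  C_22 = (0.60)(0.65) − (-0.20)(0.00) = 0.3900
  C_23 = −[(0.60)(0.00) − (-0.35)(0.00)] = 0.0000
  C_31 = (-0.35)(-0.20) − (-0.20)(0.70) = 0.2100
  C_32 = −[(0.60)(-0.20) − (-0.20)(-0.20)] = 0.1600
  C_33 = (0.60)(0.70) − (-0.35)(-0.20) = 0.3500
det(I−A) = Σ_j (I−A)_1j·C_1j = (0.60)(0.4550) + (-0.35)(0.1300) + (-0.20)(0.0000) = 0.2275
adj(I−A) = Cᵀ =
  [ 0.4550   0.2275   0.2100]
  [ 0.1300   0.3900   0.1600]
  [ 0.0000   0.0000   0.3500]
(I − A)⁻¹ = adj(I−A) / det(I−A) ≈
  [   2.0000     1.0000     0.9231]
  [   0.5714     1.7143     0.7033]
  [   0.0000     0.0000     1.5385]
The output multiplier for sector j is the column-j sum of the Leontief inverse (I − A)⁻¹ = adj(I−A) / det(I−A).
Column 3 of adj(I−A): (0.2100, 0.1600, 0.3500); det(I−A) = 0.2275.
m_3 = (0.2100 + 0.1600 + 0.3500) / 0.2275 = 0.72 / 0.2275 ≈ 3.165.

m_3 = 3.165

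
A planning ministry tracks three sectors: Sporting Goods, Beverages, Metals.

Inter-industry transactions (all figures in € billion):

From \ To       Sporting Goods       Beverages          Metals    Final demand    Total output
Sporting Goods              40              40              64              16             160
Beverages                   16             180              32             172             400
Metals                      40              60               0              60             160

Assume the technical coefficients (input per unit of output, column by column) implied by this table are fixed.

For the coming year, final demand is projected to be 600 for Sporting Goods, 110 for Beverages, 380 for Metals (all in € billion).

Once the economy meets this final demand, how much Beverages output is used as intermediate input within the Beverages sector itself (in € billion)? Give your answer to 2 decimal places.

z_BB = 334.92

Technical coefficients a_ij = z_ij / X_j:
  a_SS = 40/160 = 0.25, a_BS = 16/160 = 0.10, a_MS = 40/160 = 0.25
  a_SB = 40/400 = 0.10, a_BB = 180/400 = 0.45, a_MB = 60/400 = 0.15
  a_SM = 64/160 = 0.40, a_BM = 32/160 = 0.20, a_MM = 0/160 = 0.00
I − A =
  [   0.75    -0.10    -0.40]
  [  -0.10     0.55    -0.20]
  [  -0.25    -0.15     1.00]
Cofactors of I−A, C_ij = (−1)^(i+j)·(minor ij) (rows/columns in the sector order above):
  C_11 = (0.55)(1.00) − (-0.20)(-0.15) = 0.5200
  C_12 = −[(-0.10)(1.00) − (-0.20)(-0.25)] = 0.1500
  C_13 = (-0.10)(-0.15) − (0.55)(-0.25) = 0.1525
  C_21 = −[(-0.10)(1.00) − (-0.40)(-0.15)] = 0.1600
  C_22 = (0.75)(1.00) − (-0.40)(-0.25) = 0.6500
  C_23 = −[(0.75)(-0.15) − (-0.10)(-0.25)] = 0.1375
  C_31 = (-0.10)(-0.20) − (-0.40)(0.55) = 0.2400
  C_32 = −[(0.75)(-0.20) − (-0.40)(-0.10)] = 0.1900
  C_33 = (0.75)(0.55) − (-0.10)(-0.10) = 0.4025
det(I−A) = Σ_j (I−A)_1j·C_1j = (0.75)(0.5200) + (-0.10)(0.1500) + (-0.40)(0.1525) = 0.3140
adj(I−A) = Cᵀ =
  [ 0.5200   0.1600   0.2400]
  [ 0.1500   0.6500   0.1900]
  [ 0.1525   0.1375   0.4025]
(I − A)⁻¹ = adj(I−A) / det(I−A) ≈
  [   1.6561     0.5096     0.7643]
  [   0.4777     2.0701     0.6051]
  [   0.4857     0.4379     1.2818]
First solve x = (I − A)⁻¹ d = adj(I−A)·d / det(I−A); in particular x_B = (0.1500·600 + 0.6500·110 + 0.1900·380) / 0.3140 = 233.70 / 0.3140 ≈ 744.2675.
Intermediate flow from B to B: z_BB = a_BB · x_B = 0.45 × 233.70 / 0.3140 = 105.165 / 0.3140 ≈ 334.92.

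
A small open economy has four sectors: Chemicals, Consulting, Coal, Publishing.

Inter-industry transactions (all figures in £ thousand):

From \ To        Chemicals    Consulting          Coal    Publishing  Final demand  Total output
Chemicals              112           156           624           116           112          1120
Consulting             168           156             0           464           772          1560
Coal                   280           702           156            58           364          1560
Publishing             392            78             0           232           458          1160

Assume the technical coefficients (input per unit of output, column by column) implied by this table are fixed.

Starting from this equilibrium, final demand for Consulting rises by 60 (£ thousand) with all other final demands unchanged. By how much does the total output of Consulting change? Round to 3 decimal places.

Technical coefficients a_ij = z_ij / X_j:
  a_11 = 112/1120 = 0.10, a_21 = 168/1120 = 0.15, a_31 = 280/1120 = 0.25, a_41 = 392/1120 = 0.35
  a_12 = 156/1560 = 0.10, a_22 = 156/1560 = 0.10, a_32 = 702/1560 = 0.45, a_42 = 78/1560 = 0.05
  a_13 = 624/1560 = 0.40, a_23 = 0/1560 = 0.00, a_33 = 156/1560 = 0.10, a_43 = 0/1560 = 0.00
  a_14 = 116/1160 = 0.10, a_24 = 464/1160 = 0.40, a_34 = 58/1160 = 0.05, a_44 = 232/1160 = 0.20
I − A =
  [   0.90    -0.10    -0.40    -0.10]
  [  -0.15     0.90     0.00    -0.40]
  [  -0.25    -0.45     0.90    -0.05]
  [  -0.35    -0.05     0.00     0.80]
Compute the cofactors C_ij = (−1)^(i+j)·(3×3 minor ij) of I−A; the adjugate is their transpose:
adj(I−A) = Cᵀ =
  [ 0.630000   0.221500   0.280000   0.207000]
  [ 0.234000   0.529500   0.104000   0.300500]
  [ 0.308125   0.333500   0.571750   0.241000]
  [ 0.290250   0.130000   0.129000   0.598500]
det(I−A) = Σ_j (I−A)_1j·C_1j = (0.90)(0.630000) + (-0.10)(0.234000) + (-0.40)(0.308125) + (-0.10)(0.290250) = 0.391325
(I − A)⁻¹ = adj(I−A) / det(I−A) ≈
  [   1.6099     0.5660     0.7155     0.5290]
  [   0.5980     1.3531     0.2658     0.7679]
  [   0.7874     0.8522     1.4611     0.6159]
  [   0.7417     0.3322     0.3296     1.5294]
Δx = (I − A)⁻¹ Δd with Δd having +60 in the Consulting component and 0 elsewhere.
So Δx_2 = L_22 · (+60), where L_22 = adj(I−A)_22 / det(I−A) = 0.529500 / 0.391325.
Δx_2 = 0.529500 × (+60) / 0.391325 = 31.77 / 0.391325 ≈ 81.186.

Δx_2 = 81.186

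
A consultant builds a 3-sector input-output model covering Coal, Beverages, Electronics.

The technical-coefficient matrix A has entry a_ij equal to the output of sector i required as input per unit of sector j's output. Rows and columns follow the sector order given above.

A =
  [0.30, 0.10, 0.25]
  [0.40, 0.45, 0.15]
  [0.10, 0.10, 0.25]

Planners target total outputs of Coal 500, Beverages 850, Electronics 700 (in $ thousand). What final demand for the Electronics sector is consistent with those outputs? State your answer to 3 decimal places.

d_E = 390.000

I − A =
  [   0.70    -0.10    -0.25]
  [  -0.40     0.55    -0.15]
  [  -0.10    -0.10     0.75]
d = (I − A) x:
  d_C = (+0.70)·500 + (-0.10)·850 + (-0.25)·700 = 90.000
  d_B = (-0.40)·500 + (+0.55)·850 + (-0.15)·700 = 162.500
  d_E = (-0.10)·500 + (-0.10)·850 + (+0.75)·700 = 390.000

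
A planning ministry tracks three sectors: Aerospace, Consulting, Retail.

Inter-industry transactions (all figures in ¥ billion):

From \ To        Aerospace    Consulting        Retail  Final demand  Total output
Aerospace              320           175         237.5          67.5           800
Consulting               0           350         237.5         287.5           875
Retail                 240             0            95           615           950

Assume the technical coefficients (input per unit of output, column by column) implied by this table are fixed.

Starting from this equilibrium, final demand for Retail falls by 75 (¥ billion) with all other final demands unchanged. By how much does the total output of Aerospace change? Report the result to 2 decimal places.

Δx_1 = -56.82

Technical coefficients a_ij = z_ij / X_j:
  a_11 = 320/800 = 0.40, a_21 = 0/800 = 0.00, a_31 = 240/800 = 0.30
  a_12 = 175/875 = 0.20, a_22 = 350/875 = 0.40, a_32 = 0/875 = 0.00
  a_13 = 237.5/950 = 0.25, a_23 = 237.5/950 = 0.25, a_33 = 95/950 = 0.10
I − A =
  [   0.60    -0.20    -0.25]
  [   0.00     0.60    -0.25]
  [  -0.30     0.00     0.90]
Cofactors of I−A, C_ij = (−1)^(i+j)·(minor ij) (rows/columns in the sector order above):
  C_11 = (0.60)(0.90) − (-0.25)(0.00) = 0.5400
  C_12 = −[(0.00)(0.90) − (-0.25)(-0.30)] = 0.0750
  C_13 = (0.00)(0.00) − (0.60)(-0.30) = 0.1800
  C_21 = −[(-0.20)(0.90) − (-0.25)(0.00)] = 0.1800
  C_22 = (0.60)(0.90) − (-0.25)(-0.30) = 0.4650
  C_23 = −[(0.60)(0.00) − (-0.20)(-0.30)] = 0.0600
  C_31 = (-0.20)(-0.25) − (-0.25)(0.60) = 0.2000
  C_32 = −[(0.60)(-0.25) − (-0.25)(0.00)] = 0.1500
  C_33 = (0.60)(0.60) − (-0.20)(0.00) = 0.3600
det(I−A) = Σ_j (I−A)_1j·C_1j = (0.60)(0.5400) + (-0.20)(0.0750) + (-0.25)(0.1800) = 0.2640
adj(I−A) = Cᵀ =
  [ 0.5400   0.1800   0.2000]
  [ 0.0750   0.4650   0.1500]
  [ 0.1800   0.0600   0.3600]
(I − A)⁻¹ = adj(I−A) / det(I−A) ≈
  [   2.0455     0.6818     0.7576]
  [   0.2841     1.7614     0.5682]
  [   0.6818     0.2273     1.3636]
Δx = (I − A)⁻¹ Δd with Δd having -75 in the Retail component and 0 elsewhere.
So Δx_1 = L_13 · (-75), where L_13 = adj(I−A)_13 / det(I−A) = 0.2000 / 0.2640.
Δx_1 = 0.2000 × (-75) / 0.2640 = -15.00 / 0.2640 ≈ -56.82.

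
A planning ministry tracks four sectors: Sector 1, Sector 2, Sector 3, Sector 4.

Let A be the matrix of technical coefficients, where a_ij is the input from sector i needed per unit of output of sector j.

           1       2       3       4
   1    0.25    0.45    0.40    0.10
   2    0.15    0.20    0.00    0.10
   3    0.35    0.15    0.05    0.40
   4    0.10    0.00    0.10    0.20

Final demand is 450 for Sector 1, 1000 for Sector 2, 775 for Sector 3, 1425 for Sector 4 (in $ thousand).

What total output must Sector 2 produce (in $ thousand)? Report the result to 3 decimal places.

I − A =
  [   0.75    -0.45    -0.40    -0.10]
  [  -0.15     0.80     0.00    -0.10]
  [  -0.35    -0.15     0.95    -0.40]
  [  -0.10     0.00    -0.10     0.80]
Compute the cofactors C_ij = (−1)^(i+j)·(3×3 minor ij) of I−A; the adjugate is their transpose:
adj(I−A) = Cᵀ =
  [ 0.574500   0.373500   0.268500   0.252750]
  [ 0.121000   0.399000   0.061000   0.095500]
  [ 0.275500   0.232500   0.413500   0.270250]
  [ 0.106250   0.075750   0.085250   0.384875]
det(I−A) = Σ_j (I−A)_1j·C_1j = (0.75)(0.574500) + (-0.45)(0.121000) + (-0.40)(0.275500) + (-0.10)(0.106250) = 0.2556
(I − A)⁻¹ = adj(I−A) / det(I−A) ≈
  [   2.2477     1.4613     1.0505     0.9888]
  [   0.4734     1.5610     0.2387     0.3736]
  [   1.0779     0.9096     1.6178     1.0573]
  [   0.4157     0.2964     0.3335     1.5058]
x = (I − A)⁻¹ d = adj(I−A)·d / det(I−A), with det(I−A) = 0.2556:
  x_1 = (0.574500·450 + 0.373500·1000 + 0.268500·775 + 0.252750·1425) / 0.2556 = 1200.28125 / 0.2556 ≈ 4695.936
  x_2 = (0.121000·450 + 0.399000·1000 + 0.061000·775 + 0.095500·1425) / 0.2556 = 636.8125 / 0.2556 ≈ 2491.442
  x_3 = (0.275500·450 + 0.232500·1000 + 0.413500·775 + 0.270250·1425) / 0.2556 = 1062.04375 / 0.2556 ≈ 4155.101
  x_4 = (0.106250·450 + 0.075750·1000 + 0.085250·775 + 0.384875·1425) / 0.2556 = 738.078125 / 0.2556 ≈ 2887.630

x_2 = 2491.442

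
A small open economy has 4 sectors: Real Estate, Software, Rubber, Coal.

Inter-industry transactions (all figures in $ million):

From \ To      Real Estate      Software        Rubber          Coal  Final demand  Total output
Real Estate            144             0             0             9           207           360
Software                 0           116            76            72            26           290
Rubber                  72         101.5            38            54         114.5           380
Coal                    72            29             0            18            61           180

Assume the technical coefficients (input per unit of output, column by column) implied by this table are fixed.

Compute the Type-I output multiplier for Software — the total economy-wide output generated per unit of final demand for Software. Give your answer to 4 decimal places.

Technical coefficients a_ij = z_ij / X_j:
  a_11 = 144/360 = 0.40, a_21 = 0/360 = 0.00, a_31 = 72/360 = 0.20, a_41 = 72/360 = 0.20
  a_12 = 0/290 = 0.00, a_22 = 116/290 = 0.40, a_32 = 101.5/290 = 0.35, a_42 = 29/290 = 0.10
  a_13 = 0/380 = 0.00, a_23 = 76/380 = 0.20, a_33 = 38/380 = 0.10, a_43 = 0/380 = 0.00
  a_14 = 9/180 = 0.05, a_24 = 72/180 = 0.40, a_34 = 54/180 = 0.30, a_44 = 18/180 = 0.10
I − A =
  [   0.60     0.00     0.00    -0.05]
  [   0.00     0.60    -0.20    -0.40]
  [  -0.20    -0.35     0.90    -0.30]
  [  -0.20    -0.10     0.00     0.90]
Compute the cofactors C_ij = (−1)^(i+j)·(3×3 minor ij) of I−A; the adjugate is their transpose:
adj(I−A) = Cᵀ =
  [ 0.3810   0.0045   0.0010   0.0235]
  [ 0.1200   0.4770   0.1060   0.2540]
  [ 0.1640   0.2045   0.2940   0.1980]
  [ 0.0980   0.0540   0.0120   0.2820]
det(I−A) = Σ_j (I−A)_1j·C_1j = (0.60)(0.3810) + (0.00)(0.1200) + (0.00)(0.1640) + (-0.05)(0.0980) = 0.2237
(I − A)⁻¹ = adj(I−A) / det(I−A) ≈
  [   1.70317     0.02012     0.00447     0.10505]
  [   0.53643     2.13232     0.47385     1.13545]
  [   0.73312     0.91417     1.31426     0.88511]
  [   0.43809     0.24139     0.05364     1.26062]
The output multiplier for sector j is the column-j sum of the Leontief inverse (I − A)⁻¹ = adj(I−A) / det(I−A).
Column 2 of adj(I−A): (0.0045, 0.4770, 0.2045, 0.0540); det(I−A) = 0.2237.
m_2 = (0.0045 + 0.4770 + 0.2045 + 0.0540) / 0.2237 = 0.74 / 0.2237 ≈ 3.3080.

m_2 = 3.3080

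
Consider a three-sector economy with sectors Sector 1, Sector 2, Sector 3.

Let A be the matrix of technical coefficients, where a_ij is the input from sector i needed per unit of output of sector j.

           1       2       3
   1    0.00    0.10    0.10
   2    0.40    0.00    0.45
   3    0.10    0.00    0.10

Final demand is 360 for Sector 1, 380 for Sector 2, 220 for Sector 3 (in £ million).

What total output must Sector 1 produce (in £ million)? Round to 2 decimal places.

x_1 = 459.21

I − A =
  [   1.00    -0.10    -0.10]
  [  -0.40     1.00    -0.45]
  [  -0.10     0.00     0.90]
Cofactors of I−A, C_ij = (−1)^(i+j)·(minor ij) (rows/columns in the sector order above):
  C_11 = (1.00)(0.90) − (-0.45)(0.00) = 0.9000
  C_12 = −[(-0.40)(0.90) − (-0.45)(-0.10)] = 0.4050
  C_13 = (-0.40)(0.00) − (1.00)(-0.10) = 0.1000
  C_21 = −[(-0.10)(0.90) − (-0.10)(0.00)] = 0.0900
  C_22 = (1.00)(0.90) − (-0.10)(-0.10) = 0.8900
  C_23 = −[(1.00)(0.00) − (-0.10)(-0.10)] = 0.0100
  C_31 = (-0.10)(-0.45) − (-0.10)(1.00) = 0.1450
  C_32 = −[(1.00)(-0.45) − (-0.10)(-0.40)] = 0.4900
  C_33 = (1.00)(1.00) − (-0.10)(-0.40) = 0.9600
det(I−A) = Σ_j (I−A)_1j·C_1j = (1.00)(0.9000) + (-0.10)(0.4050) + (-0.10)(0.1000) = 0.8495
adj(I−A) = Cᵀ =
  [ 0.9000   0.0900   0.1450]
  [ 0.4050   0.8900   0.4900]
  [ 0.1000   0.0100   0.9600]
(I − A)⁻¹ = adj(I−A) / det(I−A) ≈
  [   1.0594     0.1059     0.1707]
  [   0.4768     1.0477     0.5768]
  [   0.1177     0.0118     1.1301]
x = (I − A)⁻¹ d = adj(I−A)·d / det(I−A), with det(I−A) = 0.8495:
  x_1 = (0.9000·360 + 0.0900·380 + 0.1450·220) / 0.8495 = 390.10 / 0.8495 ≈ 459.21
  x_2 = (0.4050·360 + 0.8900·380 + 0.4900·220) / 0.8495 = 591.80 / 0.8495 ≈ 696.65
  x_3 = (0.1000·360 + 0.0100·380 + 0.9600·220) / 0.8495 = 251.00 / 0.8495 ≈ 295.47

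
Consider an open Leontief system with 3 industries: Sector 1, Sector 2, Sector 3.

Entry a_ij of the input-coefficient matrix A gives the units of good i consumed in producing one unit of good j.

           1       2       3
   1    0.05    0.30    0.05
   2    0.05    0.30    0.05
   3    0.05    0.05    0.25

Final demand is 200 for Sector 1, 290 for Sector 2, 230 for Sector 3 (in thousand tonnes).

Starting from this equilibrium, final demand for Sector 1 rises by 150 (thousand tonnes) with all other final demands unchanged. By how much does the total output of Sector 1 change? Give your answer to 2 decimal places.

I − A =
  [   0.95    -0.30    -0.05]
  [  -0.05     0.70    -0.05]
  [  -0.05    -0.05     0.75]
Cofactors of I−A, C_ij = (−1)^(i+j)·(minor ij) (rows/columns in the sector order above):
  C_11 = (0.70)(0.75) − (-0.05)(-0.05) = 0.5225
  C_12 = −[(-0.05)(0.75) − (-0.05)(-0.05)] = 0.0400
  C_13 = (-0.05)(-0.05) − (0.70)(-0.05) = 0.0375
  C_21 = −[(-0.30)(0.75) − (-0.05)(-0.05)] = 0.2275
  C_22 = (0.95)(0.75) − (-0.05)(-0.05) = 0.7100
  C_23 = −[(0.95)(-0.05) − (-0.30)(-0.05)] = 0.0625
  C_31 = (-0.30)(-0.05) − (-0.05)(0.70) = 0.0500
  C_32 = −[(0.95)(-0.05) − (-0.05)(-0.05)] = 0.0500
  C_33 = (0.95)(0.70) − (-0.30)(-0.05) = 0.6500
det(I−A) = Σ_j (I−A)_1j·C_1j = (0.95)(0.5225) + (-0.30)(0.0400) + (-0.05)(0.0375) = 0.4825
adj(I−A) = Cᵀ =
  [ 0.5225   0.2275   0.0500]
  [ 0.0400   0.7100   0.0500]
  [ 0.0375   0.0625   0.6500]
(I − A)⁻¹ = adj(I−A) / det(I−A) ≈
  [   1.0829     0.4715     0.1036]
  [   0.0829     1.4715     0.1036]
  [   0.0777     0.1295     1.3472]
Δx = (I − A)⁻¹ Δd with Δd having +150 in the Sector 1 component and 0 elsewhere.
So Δx_1 = L_11 · (+150), where L_11 = adj(I−A)_11 / det(I−A) = 0.5225 / 0.4825.
Δx_1 = 0.5225 × (+150) / 0.4825 = 78.375 / 0.4825 ≈ 162.44.

Δx_1 = 162.44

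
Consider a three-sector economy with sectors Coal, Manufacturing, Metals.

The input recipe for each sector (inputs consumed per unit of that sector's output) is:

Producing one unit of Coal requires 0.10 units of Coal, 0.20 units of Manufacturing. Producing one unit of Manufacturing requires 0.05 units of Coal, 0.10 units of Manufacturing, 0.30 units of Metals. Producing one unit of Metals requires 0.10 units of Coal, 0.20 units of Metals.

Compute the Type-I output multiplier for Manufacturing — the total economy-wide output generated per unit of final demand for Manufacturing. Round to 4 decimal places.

m_2 = 1.6719

I − A =
  [   0.90    -0.05    -0.10]
  [  -0.20     0.90     0.00]
  [   0.00    -0.30     0.80]
Cofactors of I−A, C_ij = (−1)^(i+j)·(minor ij) (rows/columns in the sector order above):
  C_11 = (0.90)(0.80) − (0.00)(-0.30) = 0.7200
  C_12 = −[(-0.20)(0.80) − (0.00)(0.00)] = 0.1600
  C_13 = (-0.20)(-0.30) − (0.90)(0.00) = 0.0600
  C_21 = −[(-0.05)(0.80) − (-0.10)(-0.30)] = 0.0700
  C_22 = (0.90)(0.80) − (-0.10)(0.00) = 0.7200
  C_23 = −[(0.90)(-0.30) − (-0.05)(0.00)] = 0.2700
  C_31 = (-0.05)(0.00) − (-0.10)(0.90) = 0.0900
  C_32 = −[(0.90)(0.00) − (-0.10)(-0.20)] = 0.0200
  C_33 = (0.90)(0.90) − (-0.05)(-0.20) = 0.8000
det(I−A) = Σ_j (I−A)_1j·C_1j = (0.90)(0.7200) + (-0.05)(0.1600) + (-0.10)(0.0600) = 0.6340
adj(I−A) = Cᵀ =
  [ 0.7200   0.0700   0.0900]
  [ 0.1600   0.7200   0.0200]
  [ 0.0600   0.2700   0.8000]
(I − A)⁻¹ = adj(I−A) / det(I−A) ≈
  [   1.13565     0.11041     0.14196]
  [   0.25237     1.13565     0.03155]
  [   0.09464     0.42587     1.26183]
The output multiplier for sector j is the column-j sum of the Leontief inverse (I − A)⁻¹ = adj(I−A) / det(I−A).
Column 2 of adj(I−A): (0.0700, 0.7200, 0.2700); det(I−A) = 0.6340.
m_2 = (0.0700 + 0.7200 + 0.2700) / 0.6340 = 1.06 / 0.6340 ≈ 1.6719.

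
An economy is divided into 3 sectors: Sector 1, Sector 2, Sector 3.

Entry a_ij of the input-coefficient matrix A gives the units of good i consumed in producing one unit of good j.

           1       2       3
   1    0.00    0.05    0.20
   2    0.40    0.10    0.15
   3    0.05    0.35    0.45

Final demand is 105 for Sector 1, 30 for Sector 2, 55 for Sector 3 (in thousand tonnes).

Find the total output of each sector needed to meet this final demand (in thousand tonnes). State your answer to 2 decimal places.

x_1 = 151.47, x_2 = 133.81, x_3 = 198.92

I − A =
  [   1.00    -0.05    -0.20]
  [  -0.40     0.90    -0.15]
  [  -0.05    -0.35     0.55]
Cofactors of I−A, C_ij = (−1)^(i+j)·(minor ij) (rows/columns in the sector order above):
  C_11 = (0.90)(0.55) − (-0.15)(-0.35) = 0.4425
  C_12 = −[(-0.40)(0.55) − (-0.15)(-0.05)] = 0.2275
  C_13 = (-0.40)(-0.35) − (0.90)(-0.05) = 0.1850
  C_21 = −[(-0.05)(0.55) − (-0.20)(-0.35)] = 0.0975
  C_22 = (1.00)(0.55) − (-0.20)(-0.05) = 0.5400
  C_23 = −[(1.00)(-0.35) − (-0.05)(-0.05)] = 0.3525
  C_31 = (-0.05)(-0.15) − (-0.20)(0.90) = 0.1875
  C_32 = −[(1.00)(-0.15) − (-0.20)(-0.40)] = 0.2300
  C_33 = (1.00)(0.90) − (-0.05)(-0.40) = 0.8800
det(I−A) = Σ_j (I−A)_1j·C_1j = (1.00)(0.4425) + (-0.05)(0.2275) + (-0.20)(0.1850) = 0.394125
adj(I−A) = Cᵀ =
  [ 0.4425   0.0975   0.1875]
  [ 0.2275   0.5400   0.2300]
  [ 0.1850   0.3525   0.8800]
(I − A)⁻¹ = adj(I−A) / det(I−A) ≈
  [   1.1227     0.2474     0.4757]
  [   0.5772     1.3701     0.5836]
  [   0.4694     0.8944     2.2328]
x = (I − A)⁻¹ d = adj(I−A)·d / det(I−A), with det(I−A) = 0.394125:
  x_1 = (0.4425·105 + 0.0975·30 + 0.1875·55) / 0.394125 = 59.70 / 0.394125 ≈ 151.47
  x_2 = (0.2275·105 + 0.5400·30 + 0.2300·55) / 0.394125 = 52.7375 / 0.394125 ≈ 133.81
  x_3 = (0.1850·105 + 0.3525·30 + 0.8800·55) / 0.394125 = 78.40 / 0.394125 ≈ 198.92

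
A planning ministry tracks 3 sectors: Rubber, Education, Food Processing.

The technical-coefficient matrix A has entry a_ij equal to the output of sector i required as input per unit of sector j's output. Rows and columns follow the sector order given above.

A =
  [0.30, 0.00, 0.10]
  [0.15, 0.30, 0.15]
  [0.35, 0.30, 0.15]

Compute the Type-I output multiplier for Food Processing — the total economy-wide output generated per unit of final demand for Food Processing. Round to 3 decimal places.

I − A =
  [   0.70     0.00    -0.10]
  [  -0.15     0.70    -0.15]
  [  -0.35    -0.30     0.85]
Cofactors of I−A, C_ij = (−1)^(i+j)·(minor ij) (rows/columns in the sector order above):
  C_11 = (0.70)(0.85) − (-0.15)(-0.30) = 0.5500
  C_12 = −[(-0.15)(0.85) − (-0.15)(-0.35)] = 0.1800
  C_13 = (-0.15)(-0.30) − (0.70)(-0.35) = 0.2900
  C_21 = −[(0.00)(0.85) − (-0.10)(-0.30)] = 0.0300
  C_22 = (0.70)(0.85) − (-0.10)(-0.35) = 0.5600
  C_23 = −[(0.70)(-0.30) − (0.00)(-0.35)] = 0.2100
  C_31 = (0.00)(-0.15) − (-0.10)(0.70) = 0.0700
  C_32 = −[(0.70)(-0.15) − (-0.10)(-0.15)] = 0.1200
  C_33 = (0.70)(0.70) − (0.00)(-0.15) = 0.4900
det(I−A) = Σ_j (I−A)_1j·C_1j = (0.70)(0.5500) + (0.00)(0.1800) + (-0.10)(0.2900) = 0.3560
adj(I−A) = Cᵀ =
  [ 0.5500   0.0300   0.0700]
  [ 0.1800   0.5600   0.1200]
  [ 0.2900   0.2100   0.4900]
(I − A)⁻¹ = adj(I−A) / det(I−A) ≈
  [   1.5449     0.0843     0.1966]
  [   0.5056     1.5730     0.3371]
  [   0.8146     0.5899     1.3764]
The output multiplier for sector j is the column-j sum of the Leontief inverse (I − A)⁻¹ = adj(I−A) / det(I−A).
Column F of adj(I−A): (0.0700, 0.1200, 0.4900); det(I−A) = 0.3560.
m_F = (0.0700 + 0.1200 + 0.4900) / 0.3560 = 0.68 / 0.3560 ≈ 1.910.

m_F = 1.910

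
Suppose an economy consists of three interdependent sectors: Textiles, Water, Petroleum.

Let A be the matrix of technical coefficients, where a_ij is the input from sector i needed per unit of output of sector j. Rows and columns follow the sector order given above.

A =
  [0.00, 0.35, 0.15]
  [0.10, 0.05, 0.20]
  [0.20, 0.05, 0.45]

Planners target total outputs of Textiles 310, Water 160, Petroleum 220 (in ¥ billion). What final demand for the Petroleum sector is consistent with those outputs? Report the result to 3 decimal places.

I − A =
  [   1.00    -0.35    -0.15]
  [  -0.10     0.95    -0.20]
  [  -0.20    -0.05     0.55]
d = (I − A) x:
  d_1 = (+1.00)·310 + (-0.35)·160 + (-0.15)·220 = 221.000
  d_2 = (-0.10)·310 + (+0.95)·160 + (-0.20)·220 = 77.000
  d_3 = (-0.20)·310 + (-0.05)·160 + (+0.55)·220 = 51.000

d_3 = 51.000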